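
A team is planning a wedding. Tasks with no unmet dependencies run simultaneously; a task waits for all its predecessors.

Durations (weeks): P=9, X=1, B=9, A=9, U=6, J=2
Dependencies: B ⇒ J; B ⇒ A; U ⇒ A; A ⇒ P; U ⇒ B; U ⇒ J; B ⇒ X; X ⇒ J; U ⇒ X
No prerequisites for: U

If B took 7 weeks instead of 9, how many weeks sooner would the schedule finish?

Actual critical path: U→B→A→P = 6+9+9+9 = 33 ⇒ 33 weeks.
B lies on that path, so at 7 weeks the path becomes 31 weeks.
The critical path is still U→B→A→P; finish is now 31 weeks.
Change in finish: 31 − 33 = -2 weeks.

2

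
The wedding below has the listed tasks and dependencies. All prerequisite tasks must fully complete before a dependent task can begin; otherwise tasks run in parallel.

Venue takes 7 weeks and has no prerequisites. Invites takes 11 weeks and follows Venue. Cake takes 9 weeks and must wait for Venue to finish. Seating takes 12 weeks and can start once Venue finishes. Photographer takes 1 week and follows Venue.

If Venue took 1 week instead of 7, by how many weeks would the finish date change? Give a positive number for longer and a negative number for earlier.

As given, the longest chain is Venue→Seating = 7+12 = 19, so the finish is 19 weeks.
Since Venue is critical, the -6 change carries straight to that chain (now 13 weeks).
No other chain overtakes it, so the finish is 13 weeks.
Change in finish: 13 − 19 = -6 weeks.

-6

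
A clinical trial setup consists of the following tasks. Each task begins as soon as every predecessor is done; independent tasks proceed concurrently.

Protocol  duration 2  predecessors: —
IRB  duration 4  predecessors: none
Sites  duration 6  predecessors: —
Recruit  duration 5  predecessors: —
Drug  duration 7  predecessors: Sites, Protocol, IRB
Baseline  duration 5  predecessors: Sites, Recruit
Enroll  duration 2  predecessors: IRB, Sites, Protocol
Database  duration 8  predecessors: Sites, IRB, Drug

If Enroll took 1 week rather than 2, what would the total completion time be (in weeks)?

Actual critical path: Sites→Drug→Database = 6+7+8 = 21 ⇒ 21 weeks.
The longest path through Enroll is only 8 weeks, so Enroll has float 13.
The critical path is still Sites→Drug→Database; finish is now 21 weeks.

21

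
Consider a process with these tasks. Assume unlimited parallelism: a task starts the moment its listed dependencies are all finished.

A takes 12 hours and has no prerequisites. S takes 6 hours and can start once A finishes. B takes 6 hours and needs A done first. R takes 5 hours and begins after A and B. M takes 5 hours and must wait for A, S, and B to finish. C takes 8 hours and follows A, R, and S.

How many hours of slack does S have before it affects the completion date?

5

A→B→R→C = 12+6+5+8 = 31 sets the makespan at 31 hours.
Longest path through S: 26 hours (earliest finish 18, latest finish 23).
Float = 31 − 26 = 5.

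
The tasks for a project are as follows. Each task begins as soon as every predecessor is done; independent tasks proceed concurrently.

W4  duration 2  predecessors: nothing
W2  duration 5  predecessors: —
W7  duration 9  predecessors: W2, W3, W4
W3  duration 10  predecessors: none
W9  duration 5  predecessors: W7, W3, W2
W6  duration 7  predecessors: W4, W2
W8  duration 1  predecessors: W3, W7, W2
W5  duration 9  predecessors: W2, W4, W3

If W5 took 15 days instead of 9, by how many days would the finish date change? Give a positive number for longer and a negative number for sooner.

Baseline: W3→W7→W9 = 10+9+5 = 24 → 24 days.
W5 is off the critical path — its longest chain is 19 days, giving 5 of slack.
Now W3→W5 = 10+15 = 25 is longest, so the finish becomes 25 days.
Change in finish: 25 − 24 = +1 days.

1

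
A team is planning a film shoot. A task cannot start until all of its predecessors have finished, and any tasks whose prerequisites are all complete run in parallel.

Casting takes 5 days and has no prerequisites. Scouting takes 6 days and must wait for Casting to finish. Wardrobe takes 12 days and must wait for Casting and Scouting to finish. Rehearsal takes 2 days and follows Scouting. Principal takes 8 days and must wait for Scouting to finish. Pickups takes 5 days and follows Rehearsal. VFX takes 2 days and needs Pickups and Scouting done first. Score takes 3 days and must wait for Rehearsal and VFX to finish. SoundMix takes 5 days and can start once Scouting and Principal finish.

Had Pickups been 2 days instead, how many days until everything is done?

24

As given, the longest chain is Casting→Scouting→Principal→SoundMix = 5+6+8+5 = 24, so the finish is 24 days.
Pickups has 1 day of float (longest path through it is 23).
The critical path is still Casting→Scouting→Principal→SoundMix; finish is now 24 days.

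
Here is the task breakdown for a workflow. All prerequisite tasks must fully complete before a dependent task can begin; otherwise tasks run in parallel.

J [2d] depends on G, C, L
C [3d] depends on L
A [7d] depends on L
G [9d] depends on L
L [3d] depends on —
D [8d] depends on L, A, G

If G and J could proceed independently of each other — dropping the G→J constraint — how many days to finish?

20

Original critical path: L→G→D = 3+9+8 = 20 ⇒ 20 days.
Without G→J, J's earliest start moves from 12 to 6.
New critical path: L→G→D = 3+9+8 = 20 ⇒ 20 days.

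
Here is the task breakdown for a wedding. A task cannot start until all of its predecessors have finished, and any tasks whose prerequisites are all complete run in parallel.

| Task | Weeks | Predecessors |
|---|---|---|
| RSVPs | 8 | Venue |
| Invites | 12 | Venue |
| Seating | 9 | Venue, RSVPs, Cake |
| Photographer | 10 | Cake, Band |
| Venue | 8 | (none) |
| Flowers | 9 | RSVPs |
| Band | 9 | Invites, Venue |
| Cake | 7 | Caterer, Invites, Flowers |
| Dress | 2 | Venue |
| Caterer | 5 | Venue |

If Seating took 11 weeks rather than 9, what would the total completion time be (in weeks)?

43

Critical path before the change: Venue→RSVPs→Flowers→Cake→Photographer = 8+8+9+7+10 = 42 giving 42 weeks.
Seating is off the critical path — its longest chain is 41 weeks, giving 1 of slack.
Now Venue→RSVPs→Flowers→Cake→Seating = 8+8+9+7+11 = 43 is longest, so the finish becomes 43 weeks.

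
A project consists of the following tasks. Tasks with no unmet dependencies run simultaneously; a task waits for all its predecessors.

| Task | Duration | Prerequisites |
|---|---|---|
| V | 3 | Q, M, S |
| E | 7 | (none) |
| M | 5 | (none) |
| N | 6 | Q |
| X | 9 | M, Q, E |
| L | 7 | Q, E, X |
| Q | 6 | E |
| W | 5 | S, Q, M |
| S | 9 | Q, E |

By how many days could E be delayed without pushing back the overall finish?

E→Q→X→L = 7+6+9+7 = 29 sets the makespan at 29 days.
E finishes as early as 7 and must finish by 7.
Slack of E = 0 − 0 = 0 days.

0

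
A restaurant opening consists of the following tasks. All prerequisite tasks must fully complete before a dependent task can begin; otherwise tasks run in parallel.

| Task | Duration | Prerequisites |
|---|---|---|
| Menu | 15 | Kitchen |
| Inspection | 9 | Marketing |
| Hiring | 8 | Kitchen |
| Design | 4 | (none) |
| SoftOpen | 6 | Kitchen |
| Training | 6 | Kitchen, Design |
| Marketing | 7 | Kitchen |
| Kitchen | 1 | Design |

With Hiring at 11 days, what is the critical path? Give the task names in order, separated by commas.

Design, Kitchen, Marketing, Inspection

As given, the longest chain is Design→Kitchen→Marketing→Inspection = 4+1+7+9 = 21, so the finish is 21 days.
Hiring is off the critical path — its longest chain is 13 days, giving 8 of slack.
No other chain overtakes it, so the finish is 21 days.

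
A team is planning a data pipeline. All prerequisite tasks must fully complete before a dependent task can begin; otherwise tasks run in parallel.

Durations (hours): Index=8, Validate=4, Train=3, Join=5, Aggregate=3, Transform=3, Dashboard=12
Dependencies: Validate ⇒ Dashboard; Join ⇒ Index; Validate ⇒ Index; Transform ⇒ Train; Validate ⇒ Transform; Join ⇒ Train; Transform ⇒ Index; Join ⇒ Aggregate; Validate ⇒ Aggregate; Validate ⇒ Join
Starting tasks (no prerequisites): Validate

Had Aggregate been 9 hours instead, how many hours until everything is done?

Critical path before the change: Validate→Join→Index = 4+5+8 = 17 giving 17 hours.
The longest path through Aggregate is only 12 hours, so Aggregate has float 5.
New critical path: Validate→Join→Aggregate = 4+5+9 = 18 ⇒ 18 hours.

18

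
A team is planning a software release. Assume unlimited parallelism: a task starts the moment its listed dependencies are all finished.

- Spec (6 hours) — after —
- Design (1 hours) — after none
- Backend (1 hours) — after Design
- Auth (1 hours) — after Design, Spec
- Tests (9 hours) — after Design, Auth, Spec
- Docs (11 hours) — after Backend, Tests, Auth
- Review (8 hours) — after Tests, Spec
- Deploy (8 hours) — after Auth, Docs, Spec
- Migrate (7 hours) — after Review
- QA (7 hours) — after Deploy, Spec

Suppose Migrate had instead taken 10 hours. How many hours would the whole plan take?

Actual critical path: Spec→Auth→Tests→Docs→Deploy→QA = 6+1+9+11+8+7 = 42 ⇒ 42 hours.
Migrate has 11 hours of float (longest path through it is 31).
No other chain overtakes it, so the finish is 42 hours.

42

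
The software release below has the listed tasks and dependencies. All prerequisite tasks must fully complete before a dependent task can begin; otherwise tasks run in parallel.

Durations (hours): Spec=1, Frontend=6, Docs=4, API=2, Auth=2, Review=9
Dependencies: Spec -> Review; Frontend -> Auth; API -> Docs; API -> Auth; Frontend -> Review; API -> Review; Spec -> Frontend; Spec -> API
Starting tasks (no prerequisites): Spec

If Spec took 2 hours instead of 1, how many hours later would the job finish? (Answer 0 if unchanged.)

1

As given, the longest chain is Spec→Frontend→Review = 1+6+9 = 16, so the finish is 16 hours.
Spec lies on that path, so at 2 hours the path becomes 17 hours.
No other chain overtakes it, so the finish is 17 hours.
Change in finish: 17 − 16 = +1 hours.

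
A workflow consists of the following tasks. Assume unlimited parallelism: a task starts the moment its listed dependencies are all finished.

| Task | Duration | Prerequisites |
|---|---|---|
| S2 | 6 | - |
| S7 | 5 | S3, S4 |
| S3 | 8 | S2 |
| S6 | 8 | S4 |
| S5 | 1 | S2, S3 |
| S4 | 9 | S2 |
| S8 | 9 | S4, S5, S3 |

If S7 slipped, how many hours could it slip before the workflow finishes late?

4

S2→S3→S5→S8 = 6+8+1+9 = 24 sets the makespan at 24 hours.
The longest chain containing S7 totals 20 hours.
Float = 24 − 20 = 4.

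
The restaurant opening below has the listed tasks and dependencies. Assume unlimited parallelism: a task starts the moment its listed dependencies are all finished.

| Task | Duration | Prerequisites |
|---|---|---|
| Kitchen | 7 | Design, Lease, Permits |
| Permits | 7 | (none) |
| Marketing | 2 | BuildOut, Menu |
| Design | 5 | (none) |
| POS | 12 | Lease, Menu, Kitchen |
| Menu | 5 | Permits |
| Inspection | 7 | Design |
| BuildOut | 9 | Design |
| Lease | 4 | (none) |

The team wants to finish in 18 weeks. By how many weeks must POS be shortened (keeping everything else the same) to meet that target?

Current finish: 26 weeks; target: 18.
POS is on every critical path, so each week cut from POS cuts the finish by one (this holds down to a finish of 16).
Need 26 − 18 = 8 weeks off POS → POS becomes 4 weeks, finish becomes 18.

8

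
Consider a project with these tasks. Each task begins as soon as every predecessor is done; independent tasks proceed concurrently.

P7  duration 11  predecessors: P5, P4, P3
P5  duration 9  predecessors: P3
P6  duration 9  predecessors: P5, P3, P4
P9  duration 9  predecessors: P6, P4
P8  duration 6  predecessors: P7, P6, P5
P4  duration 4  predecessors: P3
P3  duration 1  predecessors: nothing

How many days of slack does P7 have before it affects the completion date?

P3→P5→P6→P9 = 1+9+9+9 = 28 sets the makespan at 28 days.
The longest chain containing P7 totals 27 days.
Slack of P7 = 11 − 10 = 1 day.

1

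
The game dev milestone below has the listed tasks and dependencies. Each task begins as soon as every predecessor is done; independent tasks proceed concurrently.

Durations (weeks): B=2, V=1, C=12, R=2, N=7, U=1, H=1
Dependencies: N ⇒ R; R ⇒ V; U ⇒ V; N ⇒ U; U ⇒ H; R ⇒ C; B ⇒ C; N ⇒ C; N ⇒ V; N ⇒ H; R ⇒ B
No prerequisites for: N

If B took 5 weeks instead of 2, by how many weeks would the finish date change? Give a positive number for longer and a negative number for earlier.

3

As given, the longest chain is N→R→B→C = 7+2+2+12 = 23, so the finish is 23 weeks.
B lies on that path, so at 5 weeks the path becomes 26 weeks.
The critical path is still N→R→B→C; finish is now 26 weeks.
Change in finish: 26 − 23 = +3 weeks.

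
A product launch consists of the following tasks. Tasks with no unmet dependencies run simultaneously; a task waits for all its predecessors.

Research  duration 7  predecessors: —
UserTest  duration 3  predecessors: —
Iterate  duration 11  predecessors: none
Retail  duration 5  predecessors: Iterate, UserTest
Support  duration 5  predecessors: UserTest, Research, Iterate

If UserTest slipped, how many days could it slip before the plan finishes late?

Iterate→Retail = 11+5 = 16 sets the makespan at 16 days.
UserTest finishes as early as 3 and must finish by 11.
Float = 16 − 8 = 8.

8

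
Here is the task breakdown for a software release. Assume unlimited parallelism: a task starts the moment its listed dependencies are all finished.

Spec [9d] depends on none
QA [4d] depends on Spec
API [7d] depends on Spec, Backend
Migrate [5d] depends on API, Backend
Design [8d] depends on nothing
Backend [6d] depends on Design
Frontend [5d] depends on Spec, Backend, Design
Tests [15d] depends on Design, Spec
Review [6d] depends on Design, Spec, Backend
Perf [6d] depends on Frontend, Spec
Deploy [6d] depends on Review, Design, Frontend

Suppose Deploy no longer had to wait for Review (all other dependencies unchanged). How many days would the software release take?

26

With the dependency in place, Design→Backend→API→Migrate = 8+6+7+5 = 26 sets the finish at 26 days.
Without Review→Deploy, Deploy's earliest start moves from 20 to 19.
The longest chain is now Design→Backend→API→Migrate = 8+6+7+5 = 26, so the software release takes 26 days.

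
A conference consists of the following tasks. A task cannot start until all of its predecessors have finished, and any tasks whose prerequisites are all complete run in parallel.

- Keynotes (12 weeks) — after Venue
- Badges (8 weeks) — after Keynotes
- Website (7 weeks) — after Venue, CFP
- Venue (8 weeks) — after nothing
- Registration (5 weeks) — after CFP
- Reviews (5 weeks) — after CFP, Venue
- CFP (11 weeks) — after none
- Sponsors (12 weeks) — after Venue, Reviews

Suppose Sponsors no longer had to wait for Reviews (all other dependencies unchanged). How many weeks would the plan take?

28

Original critical path: Venue→Keynotes→Badges = 8+12+8 = 28 ⇒ 28 weeks.
Without Reviews→Sponsors, Sponsors's earliest start moves from 16 to 8.
The longest chain is now Venue→Keynotes→Badges = 8+12+8 = 28, so the plan takes 28 weeks.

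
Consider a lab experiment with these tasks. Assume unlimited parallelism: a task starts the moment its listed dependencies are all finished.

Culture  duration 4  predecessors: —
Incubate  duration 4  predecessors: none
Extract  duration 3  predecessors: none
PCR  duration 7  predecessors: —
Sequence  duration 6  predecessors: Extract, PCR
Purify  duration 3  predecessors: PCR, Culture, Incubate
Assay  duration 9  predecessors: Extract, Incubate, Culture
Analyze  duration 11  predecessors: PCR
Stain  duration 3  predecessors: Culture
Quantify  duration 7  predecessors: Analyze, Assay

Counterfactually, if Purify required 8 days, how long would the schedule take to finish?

Actual critical path: PCR→Analyze→Quantify = 7+11+7 = 25 ⇒ 25 days.
Purify is off the critical path — its longest chain is 10 days, giving 15 of slack.
No other chain overtakes it, so the finish is 25 days.

25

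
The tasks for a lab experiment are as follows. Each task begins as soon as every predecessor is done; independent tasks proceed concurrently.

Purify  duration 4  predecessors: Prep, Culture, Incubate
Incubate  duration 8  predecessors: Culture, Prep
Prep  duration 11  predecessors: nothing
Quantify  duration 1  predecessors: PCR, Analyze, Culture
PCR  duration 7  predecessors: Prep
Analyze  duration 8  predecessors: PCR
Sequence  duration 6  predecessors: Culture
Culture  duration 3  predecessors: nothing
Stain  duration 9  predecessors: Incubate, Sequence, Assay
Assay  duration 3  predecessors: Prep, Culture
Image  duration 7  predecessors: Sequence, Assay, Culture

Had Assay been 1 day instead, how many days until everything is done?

As given, the longest chain is Prep→Incubate→Stain = 11+8+9 = 28, so the finish is 28 days.
Assay is off the critical path — its longest chain is 23 days, giving 5 of slack.
No other chain overtakes it, so the finish is 28 days.

28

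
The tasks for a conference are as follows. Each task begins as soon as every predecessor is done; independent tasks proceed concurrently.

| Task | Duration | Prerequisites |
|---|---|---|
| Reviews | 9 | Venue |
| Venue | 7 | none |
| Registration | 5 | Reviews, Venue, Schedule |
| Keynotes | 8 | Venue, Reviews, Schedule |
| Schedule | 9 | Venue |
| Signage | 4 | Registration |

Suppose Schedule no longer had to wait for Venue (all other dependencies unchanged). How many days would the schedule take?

With the dependency in place, Venue→Reviews→Registration→Signage = 7+9+5+4 = 25 sets the finish at 25 days.
Without Venue→Schedule, Schedule's earliest start moves from 7 to 0.
After: Venue→Reviews→Registration→Signage = 7+9+5+4 = 25 → 25 days.

25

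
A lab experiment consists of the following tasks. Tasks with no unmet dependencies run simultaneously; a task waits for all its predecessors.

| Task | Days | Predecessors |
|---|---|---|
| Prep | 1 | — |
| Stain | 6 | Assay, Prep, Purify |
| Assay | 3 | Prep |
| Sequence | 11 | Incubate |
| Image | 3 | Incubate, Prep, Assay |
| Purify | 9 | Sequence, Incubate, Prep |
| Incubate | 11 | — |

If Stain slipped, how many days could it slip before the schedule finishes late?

Incubate→Sequence→Purify→Stain = 11+11+9+6 = 37 sets the makespan at 37 days.
The longest chain containing Stain totals 37 days.
So Stain can slip 37 − 37 = 0 days.

0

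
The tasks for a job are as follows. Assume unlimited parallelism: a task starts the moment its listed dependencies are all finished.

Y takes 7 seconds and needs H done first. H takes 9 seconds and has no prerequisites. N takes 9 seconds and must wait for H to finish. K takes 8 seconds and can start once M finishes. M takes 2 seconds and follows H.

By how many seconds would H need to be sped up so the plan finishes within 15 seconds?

Current finish: 19 seconds; target: 15.
H is on every critical path, so each second cut from H cuts the finish by one (this holds down to a finish of 11).
Need 19 − 15 = 4 seconds off H → H becomes 5 seconds, finish becomes 15.

4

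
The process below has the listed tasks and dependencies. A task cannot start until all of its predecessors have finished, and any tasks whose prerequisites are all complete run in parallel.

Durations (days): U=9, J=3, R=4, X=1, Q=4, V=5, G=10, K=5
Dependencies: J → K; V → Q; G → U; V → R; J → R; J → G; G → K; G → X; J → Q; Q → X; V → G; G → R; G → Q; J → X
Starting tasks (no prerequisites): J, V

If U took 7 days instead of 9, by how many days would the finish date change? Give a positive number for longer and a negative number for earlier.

-2

Critical path before the change: V→G→U = 5+10+9 = 24 giving 24 days.
U lies on that path, so at 7 days the path becomes 22 days.
No other chain overtakes it, so the finish is 22 days.
Change in finish: 22 − 24 = -2 days.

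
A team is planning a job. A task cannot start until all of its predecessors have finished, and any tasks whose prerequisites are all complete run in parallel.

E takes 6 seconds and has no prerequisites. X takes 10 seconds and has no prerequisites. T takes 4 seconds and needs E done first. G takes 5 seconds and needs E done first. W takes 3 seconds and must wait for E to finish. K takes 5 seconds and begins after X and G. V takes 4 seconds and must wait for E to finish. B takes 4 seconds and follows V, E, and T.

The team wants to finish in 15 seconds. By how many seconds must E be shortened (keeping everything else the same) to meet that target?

Current finish: 16 seconds; target: 15.
E is on every critical path, so each second cut from E cuts the finish by one (this holds down to a finish of 15).
Need 16 − 15 = 1 second off E → E becomes 5 seconds, finish becomes 15.

1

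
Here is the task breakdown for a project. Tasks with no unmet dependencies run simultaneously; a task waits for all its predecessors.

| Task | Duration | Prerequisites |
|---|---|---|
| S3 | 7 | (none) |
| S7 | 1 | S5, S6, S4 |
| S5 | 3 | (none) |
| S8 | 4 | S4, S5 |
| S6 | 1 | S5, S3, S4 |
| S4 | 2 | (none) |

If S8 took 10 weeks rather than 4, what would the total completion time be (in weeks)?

Actual critical path: S3→S6→S7 = 7+1+1 = 9 ⇒ 9 weeks.
S8 is off the critical path — its longest chain is 7 weeks, giving 2 of slack.
New critical path: S5→S8 = 3+10 = 13 ⇒ 13 weeks.

13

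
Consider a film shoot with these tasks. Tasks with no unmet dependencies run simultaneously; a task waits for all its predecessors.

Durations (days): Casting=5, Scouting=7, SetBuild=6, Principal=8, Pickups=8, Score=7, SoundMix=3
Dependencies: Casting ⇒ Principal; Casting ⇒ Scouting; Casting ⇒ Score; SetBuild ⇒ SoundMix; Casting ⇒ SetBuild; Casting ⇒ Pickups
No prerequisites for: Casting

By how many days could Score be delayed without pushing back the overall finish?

2

Critical path: Casting→SetBuild→SoundMix = 5+6+3 = 14, so the finish is 14 days.
The longest chain containing Score totals 12 days.
Slack of Score = 7 − 5 = 2 days.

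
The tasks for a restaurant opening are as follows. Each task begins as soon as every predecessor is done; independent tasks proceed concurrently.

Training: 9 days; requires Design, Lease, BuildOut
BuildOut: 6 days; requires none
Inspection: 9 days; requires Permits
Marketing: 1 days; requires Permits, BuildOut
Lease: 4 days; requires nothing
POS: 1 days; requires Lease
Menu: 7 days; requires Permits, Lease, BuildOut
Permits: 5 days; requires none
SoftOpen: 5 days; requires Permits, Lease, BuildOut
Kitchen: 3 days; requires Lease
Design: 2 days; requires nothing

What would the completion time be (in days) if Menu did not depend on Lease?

Original critical path: BuildOut→Training = 6+9 = 15 ⇒ 15 days.
Dropping Lease→Menu doesn't change Menu's earliest start (6); another predecessor still binds.
The longest chain is now BuildOut→Training = 6+9 = 15, so the restaurant opening takes 15 days.

15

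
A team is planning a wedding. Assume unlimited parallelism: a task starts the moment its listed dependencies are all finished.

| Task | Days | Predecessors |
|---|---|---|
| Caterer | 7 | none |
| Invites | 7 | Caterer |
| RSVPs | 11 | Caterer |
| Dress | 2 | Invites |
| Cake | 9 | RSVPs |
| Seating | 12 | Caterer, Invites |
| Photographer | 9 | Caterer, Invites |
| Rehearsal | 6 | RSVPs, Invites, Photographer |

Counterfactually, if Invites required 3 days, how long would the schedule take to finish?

Critical path before the change: Caterer→Invites→Photographer→Rehearsal = 7+7+9+6 = 29 giving 29 days.
Invites is on the critical path; changing it to 3 makes that path 25 days.
The binding chain switches to Caterer→RSVPs→Cake = 7+11+9 = 27; finish 27 days.

27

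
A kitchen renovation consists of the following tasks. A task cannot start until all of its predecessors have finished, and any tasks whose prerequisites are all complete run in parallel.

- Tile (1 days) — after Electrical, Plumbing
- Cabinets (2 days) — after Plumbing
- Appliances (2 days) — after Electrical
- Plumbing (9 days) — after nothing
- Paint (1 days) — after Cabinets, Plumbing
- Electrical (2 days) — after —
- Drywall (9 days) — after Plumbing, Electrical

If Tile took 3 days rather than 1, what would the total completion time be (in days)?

18

Actual critical path: Plumbing→Drywall = 9+9 = 18 ⇒ 18 days.
Tile is off the critical path — its longest chain is 10 days, giving 8 of slack.
That remains the longest chain; total 18 days.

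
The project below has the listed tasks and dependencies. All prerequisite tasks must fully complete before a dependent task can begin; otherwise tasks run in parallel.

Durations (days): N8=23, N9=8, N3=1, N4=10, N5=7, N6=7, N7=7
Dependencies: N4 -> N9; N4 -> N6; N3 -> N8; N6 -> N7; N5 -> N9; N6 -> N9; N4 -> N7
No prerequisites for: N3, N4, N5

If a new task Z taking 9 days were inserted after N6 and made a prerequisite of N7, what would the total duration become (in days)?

Originally the job takes 25 days.
With Z inserted, N7 now waits for max(N6, N4, Z).
New critical path: N4→N6→Z→N7 = 10+7+9+7 = 33 ⇒ 33 days.

33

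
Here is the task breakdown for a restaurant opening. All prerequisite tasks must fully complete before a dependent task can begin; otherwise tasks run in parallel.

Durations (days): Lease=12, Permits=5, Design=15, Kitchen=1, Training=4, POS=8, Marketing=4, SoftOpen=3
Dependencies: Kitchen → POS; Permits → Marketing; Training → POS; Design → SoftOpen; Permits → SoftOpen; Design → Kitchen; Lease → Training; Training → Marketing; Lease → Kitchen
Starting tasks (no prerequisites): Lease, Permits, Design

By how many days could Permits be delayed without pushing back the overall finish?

Critical path: Lease→Training→POS = 12+4+8 = 24, so the finish is 24 days.
Longest path through Permits: 9 days (earliest finish 5, latest finish 20).
Slack of Permits = 15 − 0 = 15 days.

15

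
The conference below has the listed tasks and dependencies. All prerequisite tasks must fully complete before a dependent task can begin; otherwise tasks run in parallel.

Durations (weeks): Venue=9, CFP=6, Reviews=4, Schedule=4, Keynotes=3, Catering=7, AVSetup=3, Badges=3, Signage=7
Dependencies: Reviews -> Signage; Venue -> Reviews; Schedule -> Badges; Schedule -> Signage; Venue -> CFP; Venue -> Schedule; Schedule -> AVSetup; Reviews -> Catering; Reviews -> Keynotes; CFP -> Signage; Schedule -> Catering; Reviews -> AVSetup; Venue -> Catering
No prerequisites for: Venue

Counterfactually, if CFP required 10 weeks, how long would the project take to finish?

Baseline: Venue→CFP→Signage = 9+6+7 = 22 → 22 weeks.
CFP lies on that path, so at 10 weeks the path becomes 26 weeks.
The critical path is still Venue→CFP→Signage; finish is now 26 weeks.

26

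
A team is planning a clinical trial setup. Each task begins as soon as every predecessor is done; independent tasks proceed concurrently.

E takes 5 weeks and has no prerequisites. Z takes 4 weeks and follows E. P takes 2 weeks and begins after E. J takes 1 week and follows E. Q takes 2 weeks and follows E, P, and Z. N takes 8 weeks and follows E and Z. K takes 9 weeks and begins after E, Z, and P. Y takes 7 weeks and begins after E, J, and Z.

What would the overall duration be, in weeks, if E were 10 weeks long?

As given, the longest chain is E→Z→K = 5+4+9 = 18, so the finish is 18 weeks.
E is on the critical path; changing it to 10 makes that path 23 weeks.
The critical path is still E→Z→K; finish is now 23 weeks.

23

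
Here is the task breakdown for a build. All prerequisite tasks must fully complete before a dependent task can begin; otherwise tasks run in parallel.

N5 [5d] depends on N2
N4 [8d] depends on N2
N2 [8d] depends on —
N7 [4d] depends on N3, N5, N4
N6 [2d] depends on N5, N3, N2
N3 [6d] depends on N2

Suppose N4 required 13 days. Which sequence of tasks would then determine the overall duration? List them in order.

N2, N4, N7

Critical path before the change: N2→N4→N7 = 8+8+4 = 20 giving 20 days.
N4 lies on that path, so at 13 days the path becomes 25 days.
No other chain overtakes it, so the finish is 25 days.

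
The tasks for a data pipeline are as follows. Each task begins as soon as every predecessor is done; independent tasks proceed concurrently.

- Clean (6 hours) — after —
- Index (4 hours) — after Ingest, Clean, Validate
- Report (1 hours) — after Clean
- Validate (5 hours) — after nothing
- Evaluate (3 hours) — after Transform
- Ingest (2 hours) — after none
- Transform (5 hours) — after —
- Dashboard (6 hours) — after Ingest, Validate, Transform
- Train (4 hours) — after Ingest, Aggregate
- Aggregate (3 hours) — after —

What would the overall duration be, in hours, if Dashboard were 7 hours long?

12

As given, the longest chain is Validate→Dashboard = 5+6 = 11, so the finish is 11 hours.
Dashboard lies on that path, so at 7 hours the path becomes 12 hours.
That remains the longest chain; total 12 hours.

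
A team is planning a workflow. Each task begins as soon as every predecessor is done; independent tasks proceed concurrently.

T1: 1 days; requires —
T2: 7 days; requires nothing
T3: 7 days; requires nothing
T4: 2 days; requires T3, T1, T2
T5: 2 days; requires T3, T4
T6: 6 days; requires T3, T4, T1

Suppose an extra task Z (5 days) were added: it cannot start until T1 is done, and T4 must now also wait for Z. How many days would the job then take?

15

Originally the job takes 15 days.
With Z inserted, T4 now waits for max(T3, T1, T2, Z).
New critical path: T2→T4→T6 = 7+2+6 = 15 ⇒ 15 days.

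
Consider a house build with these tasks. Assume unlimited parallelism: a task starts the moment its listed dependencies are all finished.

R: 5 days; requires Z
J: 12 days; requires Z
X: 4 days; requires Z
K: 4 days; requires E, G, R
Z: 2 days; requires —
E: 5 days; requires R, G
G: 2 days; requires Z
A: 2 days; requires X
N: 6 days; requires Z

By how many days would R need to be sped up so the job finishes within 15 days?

1

Current finish: 16 days; target: 15.
R is on every critical path, so each day cut from R cuts the finish by one (this holds down to a finish of 14).
Need 16 − 15 = 1 day off R → R becomes 4 days, finish becomes 15.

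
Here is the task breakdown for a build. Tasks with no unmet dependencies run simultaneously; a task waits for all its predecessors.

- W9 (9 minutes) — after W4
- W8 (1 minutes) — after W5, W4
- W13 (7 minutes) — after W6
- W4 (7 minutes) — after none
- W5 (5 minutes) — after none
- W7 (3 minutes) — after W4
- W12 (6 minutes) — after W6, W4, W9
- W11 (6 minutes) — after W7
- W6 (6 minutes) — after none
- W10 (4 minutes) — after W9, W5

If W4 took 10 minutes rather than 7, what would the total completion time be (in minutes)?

Baseline: W4→W9→W12 = 7+9+6 = 22 → 22 minutes.
W4 is on the critical path; changing it to 10 makes that path 25 minutes.
No other chain overtakes it, so the finish is 25 minutes.

25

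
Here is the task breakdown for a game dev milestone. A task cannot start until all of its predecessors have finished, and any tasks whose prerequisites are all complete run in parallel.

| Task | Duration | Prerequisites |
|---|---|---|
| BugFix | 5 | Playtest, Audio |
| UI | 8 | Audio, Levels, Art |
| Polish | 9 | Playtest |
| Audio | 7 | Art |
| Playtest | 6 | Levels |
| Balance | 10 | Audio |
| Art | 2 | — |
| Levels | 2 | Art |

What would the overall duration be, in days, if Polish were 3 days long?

19

As given, the longest chain is Art→Levels→Playtest→Polish = 2+2+6+9 = 19, so the finish is 19 days.
Polish is on the critical path; changing it to 3 makes that path 13 days.
New critical path: Art→Audio→Balance = 2+7+10 = 19 ⇒ 19 days.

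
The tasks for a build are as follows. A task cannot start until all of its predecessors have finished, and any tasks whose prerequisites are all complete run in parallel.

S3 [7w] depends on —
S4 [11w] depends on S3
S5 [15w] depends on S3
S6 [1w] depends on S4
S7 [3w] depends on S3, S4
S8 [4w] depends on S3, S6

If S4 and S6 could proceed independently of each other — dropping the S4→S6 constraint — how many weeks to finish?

Before: longest chain S3→S4→S6→S8 = 7+11+1+4 = 23, finish 23.
Without S4→S6, S6's earliest start moves from 18 to 0.
After: S3→S5 = 7+15 = 22 → 22 weeks.

22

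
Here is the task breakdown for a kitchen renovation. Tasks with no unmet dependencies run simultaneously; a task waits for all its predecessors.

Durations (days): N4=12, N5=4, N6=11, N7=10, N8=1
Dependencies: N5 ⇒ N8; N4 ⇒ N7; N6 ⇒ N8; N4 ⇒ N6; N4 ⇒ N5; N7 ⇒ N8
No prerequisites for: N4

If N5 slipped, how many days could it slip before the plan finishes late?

N4→N6→N8 = 12+11+1 = 24 sets the makespan at 24 days.
The longest chain containing N5 totals 17 days.
So N5 can slip 23 − 16 = 7 days.

7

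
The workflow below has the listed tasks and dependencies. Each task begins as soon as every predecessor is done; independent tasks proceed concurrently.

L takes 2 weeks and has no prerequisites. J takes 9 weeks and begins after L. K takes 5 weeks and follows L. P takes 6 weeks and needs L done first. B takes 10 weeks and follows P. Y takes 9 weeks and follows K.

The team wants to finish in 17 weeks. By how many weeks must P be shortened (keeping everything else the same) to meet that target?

1

Current finish: 18 weeks; target: 17.
P is on every critical path, so each week cut from P cuts the finish by one (this holds down to a finish of 16).
Need 18 − 17 = 1 week off P → P becomes 5 weeks, finish becomes 17.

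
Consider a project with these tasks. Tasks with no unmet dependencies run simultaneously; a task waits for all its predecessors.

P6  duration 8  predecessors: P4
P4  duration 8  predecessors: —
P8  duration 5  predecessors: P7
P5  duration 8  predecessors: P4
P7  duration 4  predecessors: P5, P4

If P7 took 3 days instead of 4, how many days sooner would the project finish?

1

Actual critical path: P4→P5→P7→P8 = 8+8+4+5 = 25 ⇒ 25 days.
Since P7 is critical, the -1 change carries straight to that chain (now 24 days).
No other chain overtakes it, so the finish is 24 days.
Change in finish: 24 − 25 = -1 days.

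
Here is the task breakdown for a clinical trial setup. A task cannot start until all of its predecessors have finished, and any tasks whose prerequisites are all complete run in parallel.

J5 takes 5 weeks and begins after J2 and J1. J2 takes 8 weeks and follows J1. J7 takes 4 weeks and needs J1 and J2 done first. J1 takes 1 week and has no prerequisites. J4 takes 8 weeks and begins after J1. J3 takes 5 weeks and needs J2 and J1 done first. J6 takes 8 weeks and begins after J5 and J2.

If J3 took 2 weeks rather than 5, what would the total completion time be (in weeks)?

22

Baseline: J1→J2→J5→J6 = 1+8+5+8 = 22 → 22 weeks.
J3 has 8 weeks of float (longest path through it is 14).
No other chain overtakes it, so the finish is 22 weeks.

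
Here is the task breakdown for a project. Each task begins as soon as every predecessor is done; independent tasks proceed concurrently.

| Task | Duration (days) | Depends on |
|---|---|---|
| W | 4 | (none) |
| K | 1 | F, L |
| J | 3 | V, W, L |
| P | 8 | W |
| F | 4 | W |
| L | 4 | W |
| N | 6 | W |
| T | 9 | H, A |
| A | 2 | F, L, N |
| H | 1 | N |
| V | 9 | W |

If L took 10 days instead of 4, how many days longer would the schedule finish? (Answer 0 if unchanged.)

4

As given, the longest chain is W→N→A→T = 4+6+2+9 = 21, so the finish is 21 days.
L is off the critical path — its longest chain is 19 days, giving 2 of slack.
Now W→L→A→T = 4+10+2+9 = 25 is longest, so the finish becomes 25 days.
Change in finish: 25 − 21 = +4 days.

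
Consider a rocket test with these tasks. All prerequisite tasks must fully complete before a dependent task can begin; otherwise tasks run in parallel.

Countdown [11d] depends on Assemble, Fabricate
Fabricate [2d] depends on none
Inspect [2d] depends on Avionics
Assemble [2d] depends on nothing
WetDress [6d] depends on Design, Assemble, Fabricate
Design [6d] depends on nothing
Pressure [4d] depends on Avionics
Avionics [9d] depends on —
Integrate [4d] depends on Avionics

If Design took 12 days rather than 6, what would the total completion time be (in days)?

Actual critical path: Fabricate→Countdown = 2+11 = 13 ⇒ 13 days.
The longest path through Design is only 12 days, so Design has float 1.
New critical path: Design→WetDress = 12+6 = 18 ⇒ 18 days.

18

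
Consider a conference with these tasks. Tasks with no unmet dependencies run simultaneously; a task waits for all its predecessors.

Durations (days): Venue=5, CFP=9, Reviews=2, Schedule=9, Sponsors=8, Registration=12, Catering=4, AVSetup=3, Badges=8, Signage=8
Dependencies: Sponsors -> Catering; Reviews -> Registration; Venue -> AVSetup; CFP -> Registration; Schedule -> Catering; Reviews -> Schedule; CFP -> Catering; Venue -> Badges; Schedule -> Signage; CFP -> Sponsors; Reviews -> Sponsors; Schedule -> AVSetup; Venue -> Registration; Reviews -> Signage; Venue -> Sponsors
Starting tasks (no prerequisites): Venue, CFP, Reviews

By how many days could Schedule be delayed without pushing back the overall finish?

CFP→Sponsors→Catering = 9+8+4 = 21 sets the makespan at 21 days.
Schedule finishes as early as 11 and must finish by 13.
Slack of Schedule = 4 − 2 = 2 days.

2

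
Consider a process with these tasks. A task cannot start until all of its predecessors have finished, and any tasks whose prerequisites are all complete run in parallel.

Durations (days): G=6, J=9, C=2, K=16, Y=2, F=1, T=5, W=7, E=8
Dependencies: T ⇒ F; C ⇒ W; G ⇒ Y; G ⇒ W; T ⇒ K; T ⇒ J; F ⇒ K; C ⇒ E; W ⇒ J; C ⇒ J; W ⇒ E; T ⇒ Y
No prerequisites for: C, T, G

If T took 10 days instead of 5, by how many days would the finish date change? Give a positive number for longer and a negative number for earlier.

As given, the longest chain is T→F→K = 5+1+16 = 22, so the finish is 22 days.
T is on the critical path; changing it to 10 makes that path 27 days.
That remains the longest chain; total 27 days.
Change in finish: 27 − 22 = +5 days.

5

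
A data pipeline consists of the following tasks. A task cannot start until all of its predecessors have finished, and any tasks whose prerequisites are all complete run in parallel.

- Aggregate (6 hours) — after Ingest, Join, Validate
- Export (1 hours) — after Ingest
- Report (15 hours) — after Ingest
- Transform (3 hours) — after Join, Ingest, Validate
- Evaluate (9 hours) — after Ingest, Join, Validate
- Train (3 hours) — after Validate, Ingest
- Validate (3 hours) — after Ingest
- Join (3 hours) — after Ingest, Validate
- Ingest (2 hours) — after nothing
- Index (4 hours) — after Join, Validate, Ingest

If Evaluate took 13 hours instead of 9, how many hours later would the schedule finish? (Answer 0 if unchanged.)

4

Baseline: Ingest→Validate→Join→Evaluate = 2+3+3+9 = 17 → 17 hours.
Since Evaluate is critical, the +4 change carries straight to that chain (now 21 hours).
The critical path is still Ingest→Validate→Join→Evaluate; finish is now 21 hours.
Change in finish: 21 − 17 = +4 hours.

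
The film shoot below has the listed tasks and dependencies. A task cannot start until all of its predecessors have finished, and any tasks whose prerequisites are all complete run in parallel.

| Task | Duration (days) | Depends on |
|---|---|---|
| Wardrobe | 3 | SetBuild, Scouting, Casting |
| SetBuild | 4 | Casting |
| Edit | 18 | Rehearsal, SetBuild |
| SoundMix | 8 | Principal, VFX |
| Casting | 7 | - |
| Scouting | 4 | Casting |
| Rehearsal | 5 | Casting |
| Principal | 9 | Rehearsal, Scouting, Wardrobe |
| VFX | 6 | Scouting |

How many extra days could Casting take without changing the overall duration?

0

The longest chain is Casting→Scouting→Wardrobe→Principal→SoundMix = 7+4+3+9+8 = 31; overall finish 31 days.
The longest chain containing Casting totals 31 days.
Slack of Casting = 0 − 0 = 0 days.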